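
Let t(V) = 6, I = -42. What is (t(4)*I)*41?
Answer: -10332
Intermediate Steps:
(t(4)*I)*41 = (6*(-42))*41 = -252*41 = -10332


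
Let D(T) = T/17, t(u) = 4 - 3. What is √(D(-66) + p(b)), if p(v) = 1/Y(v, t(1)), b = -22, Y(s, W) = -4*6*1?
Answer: I*√163302/204 ≈ 1.9809*I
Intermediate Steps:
t(u) = 1
Y(s, W) = -24 (Y(s, W) = -24*1 = -24)
p(v) = -1/24 (p(v) = 1/(-24) = -1/24)
D(T) = T/17 (D(T) = T*(1/17) = T/17)
√(D(-66) + p(b)) = √((1/17)*(-66) - 1/24) = √(-66/17 - 1/24) = √(-1601/408) = I*√163302/204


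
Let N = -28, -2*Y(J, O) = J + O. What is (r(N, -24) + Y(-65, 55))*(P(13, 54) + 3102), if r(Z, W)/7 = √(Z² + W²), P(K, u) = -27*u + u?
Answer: 8490 + 47544*√85 ≈ 4.4682e+5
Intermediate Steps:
P(K, u) = -26*u
Y(J, O) = -J/2 - O/2 (Y(J, O) = -(J + O)/2 = -J/2 - O/2)
r(Z, W) = 7*√(W² + Z²) (r(Z, W) = 7*√(Z² + W²) = 7*√(W² + Z²))
(r(N, -24) + Y(-65, 55))*(P(13, 54) + 3102) = (7*√((-24)² + (-28)²) + (-½*(-65) - ½*55))*(-26*54 + 3102) = (7*√(576 + 784) + (65/2 - 55/2))*(-1404 + 3102) = (7*√1360 + 5)*1698 = (7*(4*√85) + 5)*1698 = (28*√85 + 5)*1698 = (5 + 28*√85)*1698 = 8490 + 47544*√85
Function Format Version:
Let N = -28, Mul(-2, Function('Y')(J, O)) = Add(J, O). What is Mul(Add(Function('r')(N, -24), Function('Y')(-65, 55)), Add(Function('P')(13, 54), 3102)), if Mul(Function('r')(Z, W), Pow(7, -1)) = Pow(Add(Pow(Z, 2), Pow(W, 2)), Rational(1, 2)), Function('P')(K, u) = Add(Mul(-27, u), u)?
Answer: Add(8490, Mul(47544, Pow(85, Rational(1, 2)))) ≈ 4.4682e+5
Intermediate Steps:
Function('P')(K, u) = Mul(-26, u)
Function('Y')(J, O) = Add(Mul(Rational(-1, 2), J), Mul(Rational(-1, 2), O)) (Function('Y')(J, O) = Mul(Rational(-1, 2), Add(J, O)) = Add(Mul(Rational(-1, 2), J), Mul(Rational(-1, 2), O)))
Function('r')(Z, W) = Mul(7, Pow(Add(Pow(W, 2), Pow(Z, 2)), Rational(1, 2))) (Function('r')(Z, W) = Mul(7, Pow(Add(Pow(Z, 2), Pow(W, 2)), Rational(1, 2))) = Mul(7, Pow(Add(Pow(W, 2), Pow(Z, 2)), Rational(1, 2))))
Mul(Add(Function('r')(N, -24), Function('Y')(-65, 55)), Add(Function('P')(13, 54), 3102)) = Mul(Add(Mul(7, Pow(Add(Pow(-24, 2), Pow(-28, 2)), Rational(1, 2))), Add(Mul(Rational(-1, 2), -65), Mul(Rational(-1, 2), 55))), Add(Mul(-26, 54), 3102)) = Mul(Add(Mul(7, Pow(Add(576, 784), Rational(1, 2))), Add(Rational(65, 2), Rational(-55, 2))), Add(-1404, 3102)) = Mul(Add(Mul(7, Pow(1360, Rational(1, 2))), 5), 1698) = Mul(Add(Mul(7, Mul(4, Pow(85, Rational(1, 2)))), 5), 1698) = Mul(Add(Mul(28, Pow(85, Rational(1, 2))), 5), 1698) = Mul(Add(5, Mul(28, Pow(85, Rational(1, 2)))), 1698) = Add(8490, Mul(47544, Pow(85, Rational(1, 2))))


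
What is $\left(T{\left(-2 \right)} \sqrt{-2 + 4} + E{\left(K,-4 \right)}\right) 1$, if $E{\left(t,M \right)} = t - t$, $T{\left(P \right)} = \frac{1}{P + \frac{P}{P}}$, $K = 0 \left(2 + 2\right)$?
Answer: $- \sqrt{2} \approx -1.4142$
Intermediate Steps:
$K = 0$ ($K = 0 \cdot 4 = 0$)
$T{\left(P \right)} = \frac{1}{1 + P}$ ($T{\left(P \right)} = \frac{1}{P + 1} = \frac{1}{1 + P}$)
$E{\left(t,M \right)} = 0$
$\left(T{\left(-2 \right)} \sqrt{-2 + 4} + E{\left(K,-4 \right)}\right) 1 = \left(\frac{\sqrt{-2 + 4}}{1 - 2} + 0\right) 1 = \left(\frac{\sqrt{2}}{-1} + 0\right) 1 = \left(- \sqrt{2} + 0\right) 1 = - \sqrt{2} \cdot 1 = - \sqrt{2}$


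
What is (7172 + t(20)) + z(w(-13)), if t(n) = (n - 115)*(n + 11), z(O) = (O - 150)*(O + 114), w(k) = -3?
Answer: -12756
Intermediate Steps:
z(O) = (-150 + O)*(114 + O)
t(n) = (-115 + n)*(11 + n)
(7172 + t(20)) + z(w(-13)) = (7172 + (-1265 + 20² - 104*20)) + (-17100 + (-3)² - 36*(-3)) = (7172 + (-1265 + 400 - 2080)) + (-17100 + 9 + 108) = (7172 - 2945) - 16983 = 4227 - 16983 = -12756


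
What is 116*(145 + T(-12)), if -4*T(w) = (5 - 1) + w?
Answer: 17052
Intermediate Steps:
T(w) = -1 - w/4 (T(w) = -((5 - 1) + w)/4 = -(4 + w)/4 = -1 - w/4)
116*(145 + T(-12)) = 116*(145 + (-1 - ¼*(-12))) = 116*(145 + (-1 + 3)) = 116*(145 + 2) = 116*147 = 17052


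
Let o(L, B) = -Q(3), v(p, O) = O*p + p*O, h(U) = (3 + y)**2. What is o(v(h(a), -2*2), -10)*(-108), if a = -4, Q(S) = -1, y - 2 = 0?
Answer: -108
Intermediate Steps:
y = 2 (y = 2 + 0 = 2)
h(U) = 25 (h(U) = (3 + 2)**2 = 5**2 = 25)
v(p, O) = 2*O*p (v(p, O) = O*p + O*p = 2*O*p)
o(L, B) = 1 (o(L, B) = -1*(-1) = 1)
o(v(h(a), -2*2), -10)*(-108) = 1*(-108) = -108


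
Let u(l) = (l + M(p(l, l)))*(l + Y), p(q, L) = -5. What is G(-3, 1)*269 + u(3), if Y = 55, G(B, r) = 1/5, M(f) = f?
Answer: -311/5 ≈ -62.200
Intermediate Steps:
G(B, r) = ⅕
u(l) = (-5 + l)*(55 + l) (u(l) = (l - 5)*(l + 55) = (-5 + l)*(55 + l))
G(-3, 1)*269 + u(3) = (⅕)*269 + (-275 + 3² + 50*3) = 269/5 + (-275 + 9 + 150) = 269/5 - 116 = -311/5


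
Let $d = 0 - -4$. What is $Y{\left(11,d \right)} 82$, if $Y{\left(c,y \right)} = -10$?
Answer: $-820$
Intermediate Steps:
$d = 4$ ($d = 0 + 4 = 4$)
$Y{\left(11,d \right)} 82 = \left(-10\right) 82 = -820$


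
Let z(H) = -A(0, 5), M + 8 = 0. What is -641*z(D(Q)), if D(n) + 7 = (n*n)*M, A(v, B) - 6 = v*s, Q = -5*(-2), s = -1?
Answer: 3846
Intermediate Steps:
Q = 10
A(v, B) = 6 - v (A(v, B) = 6 + v*(-1) = 6 - v)
M = -8 (M = -8 + 0 = -8)
D(n) = -7 - 8*n² (D(n) = -7 + (n*n)*(-8) = -7 + n²*(-8) = -7 - 8*n²)
z(H) = -6 (z(H) = -(6 - 1*0) = -(6 + 0) = -1*6 = -6)
-641*z(D(Q)) = -641*(-6) = 3846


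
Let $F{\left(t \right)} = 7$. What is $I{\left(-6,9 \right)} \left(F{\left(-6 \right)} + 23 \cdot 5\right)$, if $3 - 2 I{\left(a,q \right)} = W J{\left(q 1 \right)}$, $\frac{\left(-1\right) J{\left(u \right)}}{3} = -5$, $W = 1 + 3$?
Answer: $-3477$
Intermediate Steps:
$W = 4$
$J{\left(u \right)} = 15$ ($J{\left(u \right)} = \left(-3\right) \left(-5\right) = 15$)
$I{\left(a,q \right)} = - \frac{57}{2}$ ($I{\left(a,q \right)} = \frac{3}{2} - \frac{4 \cdot 15}{2} = \frac{3}{2} - 30 = - \frac{57}{2}$)
$I{\left(-6,9 \right)} \left(F{\left(-6 \right)} + 23 \cdot 5\right) = - \frac{57 \left(7 + 23 \cdot 5\right)}{2} = - \frac{57 \left(7 + 115\right)}{2} = \left(- \frac{57}{2}\right) 122 = -3477$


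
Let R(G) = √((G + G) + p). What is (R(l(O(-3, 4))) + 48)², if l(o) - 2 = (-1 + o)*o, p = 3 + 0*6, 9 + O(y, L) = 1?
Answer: (48 + √151)² ≈ 3634.7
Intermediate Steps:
O(y, L) = -8 (O(y, L) = -9 + 1 = -8)
p = 3 (p = 3 + 0 = 3)
l(o) = 2 + o*(-1 + o) (l(o) = 2 + (-1 + o)*o = 2 + o*(-1 + o))
R(G) = √(3 + 2*G) (R(G) = √((G + G) + 3) = √(2*G + 3) = √(3 + 2*G))
(R(l(O(-3, 4))) + 48)² = (√(3 + 2*(2 + (-8)² - 1*(-8))) + 48)² = (√(3 + 2*(2 + 64 + 8)) + 48)² = (√(3 + 2*74) + 48)² = (√(3 + 148) + 48)² = (√151 + 48)² = (48 + √151)²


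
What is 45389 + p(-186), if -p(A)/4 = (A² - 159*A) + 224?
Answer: -212187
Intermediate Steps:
p(A) = -896 - 4*A² + 636*A (p(A) = -4*((A² - 159*A) + 224) = -4*(224 + A² - 159*A) = -896 - 4*A² + 636*A)
45389 + p(-186) = 45389 + (-896 - 4*(-186)² + 636*(-186)) = 45389 + (-896 - 4*34596 - 118296) = 45389 + (-896 - 138384 - 118296) = 45389 - 257576 = -212187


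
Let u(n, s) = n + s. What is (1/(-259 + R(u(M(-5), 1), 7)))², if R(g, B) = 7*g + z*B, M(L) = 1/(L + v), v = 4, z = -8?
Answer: 1/99225 ≈ 1.0078e-5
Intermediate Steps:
M(L) = 1/(4 + L) (M(L) = 1/(L + 4) = 1/(4 + L))
R(g, B) = -8*B + 7*g (R(g, B) = 7*g - 8*B = -8*B + 7*g)
(1/(-259 + R(u(M(-5), 1), 7)))² = (1/(-259 + (-8*7 + 7*(1/(4 - 5) + 1))))² = (1/(-259 + (-56 + 7*(1/(-1) + 1))))² = (1/(-259 + (-56 + 7*(-1 + 1))))² = (1/(-259 + (-56 + 7*0)))² = (1/(-259 + (-56 + 0)))² = (1/(-259 - 56))² = (1/(-315))² = (-1/315)² = 1/99225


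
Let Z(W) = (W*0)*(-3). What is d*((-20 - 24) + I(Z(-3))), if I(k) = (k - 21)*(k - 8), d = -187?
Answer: -23188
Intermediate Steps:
Z(W) = 0 (Z(W) = 0*(-3) = 0)
I(k) = (-21 + k)*(-8 + k)
d*((-20 - 24) + I(Z(-3))) = -187*((-20 - 24) + (168 + 0² - 29*0)) = -187*(-44 + (168 + 0 + 0)) = -187*(-44 + 168) = -187*124 = -23188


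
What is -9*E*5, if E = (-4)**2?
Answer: -720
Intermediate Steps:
E = 16
-9*E*5 = -9*16*5 = -144*5 = -720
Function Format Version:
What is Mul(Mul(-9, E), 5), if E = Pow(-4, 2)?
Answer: -720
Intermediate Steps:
E = 16
Mul(Mul(-9, E), 5) = Mul(Mul(-9, 16), 5) = Mul(-144, 5) = -720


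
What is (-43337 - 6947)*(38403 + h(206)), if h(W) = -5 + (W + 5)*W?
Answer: -4116449376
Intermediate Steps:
h(W) = -5 + W*(5 + W) (h(W) = -5 + (5 + W)*W = -5 + W*(5 + W))
(-43337 - 6947)*(38403 + h(206)) = (-43337 - 6947)*(38403 + (-5 + 206² + 5*206)) = -50284*(38403 + (-5 + 42436 + 1030)) = -50284*(38403 + 43461) = -50284*81864 = -4116449376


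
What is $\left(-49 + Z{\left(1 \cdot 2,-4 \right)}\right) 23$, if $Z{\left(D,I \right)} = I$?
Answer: $-1219$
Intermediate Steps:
$\left(-49 + Z{\left(1 \cdot 2,-4 \right)}\right) 23 = \left(-49 - 4\right) 23 = \left(-53\right) 23 = -1219$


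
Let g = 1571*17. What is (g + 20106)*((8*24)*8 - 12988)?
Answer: -536102476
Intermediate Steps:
g = 26707
(g + 20106)*((8*24)*8 - 12988) = (26707 + 20106)*((8*24)*8 - 12988) = 46813*(192*8 - 12988) = 46813*(1536 - 12988) = 46813*(-11452) = -536102476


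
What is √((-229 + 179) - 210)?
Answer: 2*I*√65 ≈ 16.125*I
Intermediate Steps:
√((-229 + 179) - 210) = √(-50 - 210) = √(-260) = 2*I*√65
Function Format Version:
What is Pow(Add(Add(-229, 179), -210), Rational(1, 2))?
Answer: Mul(2, I, Pow(65, Rational(1, 2))) ≈ Mul(16.125, I)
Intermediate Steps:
Pow(Add(Add(-229, 179), -210), Rational(1, 2)) = Pow(Add(-50, -210), Rational(1, 2)) = Pow(-260, Rational(1, 2)) = Mul(2, I, Pow(65, Rational(1, 2)))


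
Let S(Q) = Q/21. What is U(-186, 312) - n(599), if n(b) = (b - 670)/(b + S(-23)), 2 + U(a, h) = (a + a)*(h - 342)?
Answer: 140101339/12556 ≈ 11158.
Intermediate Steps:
S(Q) = Q/21 (S(Q) = Q*(1/21) = Q/21)
U(a, h) = -2 + 2*a*(-342 + h) (U(a, h) = -2 + (a + a)*(h - 342) = -2 + (2*a)*(-342 + h) = -2 + 2*a*(-342 + h))
n(b) = (-670 + b)/(-23/21 + b) (n(b) = (b - 670)/(b + (1/21)*(-23)) = (-670 + b)/(b - 23/21) = (-670 + b)/(-23/21 + b))
U(-186, 312) - n(599) = (-2 - 684*(-186) + 2*(-186)*312) - 21*(-670 + 599)/(-23 + 21*599) = (-2 + 127224 - 116064) - 21*(-71)/(-23 + 12579) = 11158 - 21*(-71)/12556 = 11158 - 1*(-1491/12556) = 11158 + 1491/12556 = 140101339/12556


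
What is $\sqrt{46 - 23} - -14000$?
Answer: $14000 + \sqrt{23} \approx 14005.0$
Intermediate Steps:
$\sqrt{46 - 23} - -14000 = \sqrt{23} + 14000 = 14000 + \sqrt{23}$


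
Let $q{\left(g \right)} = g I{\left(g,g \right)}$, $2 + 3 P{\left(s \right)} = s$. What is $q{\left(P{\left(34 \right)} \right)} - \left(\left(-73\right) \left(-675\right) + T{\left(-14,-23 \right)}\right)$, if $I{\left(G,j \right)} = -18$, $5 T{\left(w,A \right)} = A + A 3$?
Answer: $- \frac{247243}{5} \approx -49449.0$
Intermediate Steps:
$T{\left(w,A \right)} = \frac{4 A}{5}$ ($T{\left(w,A \right)} = \frac{A + A 3}{5} = \frac{A + 3 A}{5} = \frac{4 A}{5}$)
$P{\left(s \right)} = - \frac{2}{3} + \frac{s}{3}$
$q{\left(g \right)} = - 18 g$ ($q{\left(g \right)} = g \left(-18\right) = - 18 g$)
$q{\left(P{\left(34 \right)} \right)} - \left(\left(-73\right) \left(-675\right) + T{\left(-14,-23 \right)}\right) = - 18 \left(- \frac{2}{3} + \frac{1}{3} \cdot 34\right) - \left(\left(-73\right) \left(-675\right) + \frac{4}{5} \left(-23\right)\right) = - 18 \left(- \frac{2}{3} + \frac{34}{3}\right) - \left(49275 - \frac{92}{5}\right) = \left(-18\right) \frac{32}{3} - \frac{246283}{5} = -192 - \frac{246283}{5} = - \frac{247243}{5}$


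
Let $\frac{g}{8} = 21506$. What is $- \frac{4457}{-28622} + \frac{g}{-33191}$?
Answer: $- \frac{4776425569}{949992802} \approx -5.0279$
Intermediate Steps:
$g = 172048$ ($g = 8 \cdot 21506 = 172048$)
$- \frac{4457}{-28622} + \frac{g}{-33191} = - \frac{4457}{-28622} + \frac{172048}{-33191} = \left(-4457\right) \left(- \frac{1}{28622}\right) + 172048 \left(- \frac{1}{33191}\right) = \frac{4457}{28622} - \frac{172048}{33191} = - \frac{4776425569}{949992802}$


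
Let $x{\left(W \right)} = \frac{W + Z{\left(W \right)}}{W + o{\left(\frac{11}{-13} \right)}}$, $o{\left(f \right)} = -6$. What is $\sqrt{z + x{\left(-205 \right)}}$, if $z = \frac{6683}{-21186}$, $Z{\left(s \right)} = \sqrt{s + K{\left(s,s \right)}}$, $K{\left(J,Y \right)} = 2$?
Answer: $\frac{\sqrt{1456811945798 - 10522959084 i \sqrt{203}}}{1490082} \approx 0.81108 - 0.041627 i$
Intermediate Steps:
$Z{\left(s \right)} = \sqrt{2 + s}$ ($Z{\left(s \right)} = \sqrt{s + 2} = \sqrt{2 + s}$)
$z = - \frac{6683}{21186}$ ($z = 6683 \left(- \frac{1}{21186}\right) = - \frac{6683}{21186} \approx -0.31544$)
$x{\left(W \right)} = \frac{W + \sqrt{2 + W}}{-6 + W}$ ($x{\left(W \right)} = \frac{W + \sqrt{2 + W}}{W - 6} = \frac{W + \sqrt{2 + W}}{-6 + W}$)
$\sqrt{z + x{\left(-205 \right)}} = \sqrt{- \frac{6683}{21186} + \frac{-205 + \sqrt{2 - 205}}{-6 - 205}} = \sqrt{- \frac{6683}{21186} + \frac{-205 + \sqrt{-203}}{-211}} = \sqrt{- \frac{6683}{21186} - \frac{-205 + i \sqrt{203}}{211}} = \sqrt{- \frac{6683}{21186} + \left(\frac{205}{211} - \frac{i \sqrt{203}}{211}\right)} = \sqrt{\frac{2933017}{4470246} - \frac{i \sqrt{203}}{211}}$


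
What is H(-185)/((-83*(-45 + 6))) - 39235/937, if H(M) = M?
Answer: -127177040/3033069 ≈ -41.930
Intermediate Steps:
H(-185)/((-83*(-45 + 6))) - 39235/937 = -185*(-1/(83*(-45 + 6))) - 39235/937 = -185/((-83*(-39))) - 39235*1/937 = -185/3237 - 39235/937 = -127177040/3033069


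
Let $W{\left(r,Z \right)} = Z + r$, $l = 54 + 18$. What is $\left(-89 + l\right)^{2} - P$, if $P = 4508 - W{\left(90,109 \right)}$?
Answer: $-4020$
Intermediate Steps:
$l = 72$
$P = 4309$ ($P = 4508 - \left(109 + 90\right) = 4508 - 199 = 4309$)
$\left(-89 + l\right)^{2} - P = \left(-89 + 72\right)^{2} - 4309 = \left(-17\right)^{2} - 4309 = 289 - 4309 = -4020$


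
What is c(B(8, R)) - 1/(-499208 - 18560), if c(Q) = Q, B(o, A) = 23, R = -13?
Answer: 11908665/517768 ≈ 23.000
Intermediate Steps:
c(B(8, R)) - 1/(-499208 - 18560) = 23 - 1/(-499208 - 18560) = 23 - 1/(-517768) = 23 - 1*(-1/517768) = 23 + 1/517768 = 11908665/517768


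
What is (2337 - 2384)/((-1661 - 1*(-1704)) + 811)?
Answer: -47/854 ≈ -0.055035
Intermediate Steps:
(2337 - 2384)/((-1661 - 1*(-1704)) + 811) = -47/((-1661 + 1704) + 811) = -47/(43 + 811) = -47/854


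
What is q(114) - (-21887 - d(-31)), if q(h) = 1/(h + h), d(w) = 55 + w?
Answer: 4995709/228 ≈ 21911.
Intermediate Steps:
q(h) = 1/(2*h)
q(114) - (-21887 - d(-31)) = (½)/114 - (-21887 - (55 - 31)) = (½)*(1/114) - (-21887 - 1*24) = 1/228 - (-21887 - 24) = 1/228 - 1*(-21911) = 1/228 + 21911 = 4995709/228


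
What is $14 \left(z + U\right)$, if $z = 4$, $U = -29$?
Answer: $-350$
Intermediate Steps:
$14 \left(z + U\right) = 14 \left(4 - 29\right) = 14 \left(-25\right) = -350$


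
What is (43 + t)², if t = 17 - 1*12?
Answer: 2304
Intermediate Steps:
t = 5 (t = 17 - 12 = 5)
(43 + t)² = (43 + 5)² = 48² = 2304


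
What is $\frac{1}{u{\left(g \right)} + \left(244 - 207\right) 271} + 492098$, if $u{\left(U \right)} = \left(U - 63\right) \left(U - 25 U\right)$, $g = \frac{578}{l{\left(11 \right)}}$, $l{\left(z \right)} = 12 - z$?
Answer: $\frac{3510653213193}{7134053} \approx 4.921 \cdot 10^{5}$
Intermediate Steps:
$g = 578$ ($g = \frac{578}{12 - 11} = \frac{578}{1} = 578 \cdot 1 = 578$)
$u{\left(U \right)} = - 24 U \left(-63 + U\right)$ ($u{\left(U \right)} = \left(-63 + U\right) \left(- 24 U\right) = - 24 U \left(-63 + U\right)$)
$\frac{1}{u{\left(g \right)} + \left(244 - 207\right) 271} + 492098 = \frac{1}{24 \cdot 578 \left(63 - 578\right) + \left(244 - 207\right) 271} + 492098 = \frac{1}{24 \cdot 578 \left(63 - 578\right) + 37 \cdot 271} + 492098 = \frac{1}{24 \cdot 578 \left(-515\right) + 10027} + 492098 = \frac{1}{-7144080 + 10027} + 492098 = \frac{1}{-7134053} + 492098 = - \frac{1}{7134053} + 492098 = \frac{3510653213193}{7134053}$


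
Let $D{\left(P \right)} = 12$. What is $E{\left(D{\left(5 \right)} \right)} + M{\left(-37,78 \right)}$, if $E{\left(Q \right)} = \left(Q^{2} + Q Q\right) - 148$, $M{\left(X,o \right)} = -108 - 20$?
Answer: $12$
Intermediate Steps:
$M{\left(X,o \right)} = -128$ ($M{\left(X,o \right)} = -108 - 20 = -128$)
$E{\left(Q \right)} = -148 + 2 Q^{2}$ ($E{\left(Q \right)} = \left(Q^{2} + Q^{2}\right) - 148 = 2 Q^{2} - 148 = -148 + 2 Q^{2}$)
$E{\left(D{\left(5 \right)} \right)} + M{\left(-37,78 \right)} = \left(-148 + 2 \cdot 12^{2}\right) - 128 = \left(-148 + 2 \cdot 144\right) - 128 = \left(-148 + 288\right) - 128 = 140 - 128 = 12$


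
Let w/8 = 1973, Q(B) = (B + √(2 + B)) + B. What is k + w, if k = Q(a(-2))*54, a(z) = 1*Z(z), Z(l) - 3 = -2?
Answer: 15892 + 54*√3 ≈ 15986.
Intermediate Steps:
Z(l) = 1 (Z(l) = 3 - 2 = 1)
a(z) = 1 (a(z) = 1*1 = 1)
Q(B) = √(2 + B) + 2*B
w = 15784 (w = 8*1973 = 15784)
k = 108 + 54*√3 (k = (√(2 + 1) + 2*1)*54 = (√3 + 2)*54 = (2 + √3)*54 = 108 + 54*√3 ≈ 201.53)
k + w = (108 + 54*√3) + 15784 = 15892 + 54*√3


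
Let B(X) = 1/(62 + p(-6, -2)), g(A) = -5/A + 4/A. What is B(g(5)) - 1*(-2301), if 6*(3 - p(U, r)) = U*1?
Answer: 151867/66 ≈ 2301.0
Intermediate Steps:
g(A) = -1/A
p(U, r) = 3 - U/6
B(X) = 1/66 (B(X) = 1/(62 + (3 - ⅙*(-6))) = 1/(62 + (3 + 1)) = 1/(62 + 4) = 1/66)
B(g(5)) - 1*(-2301) = 1/66 - 1*(-2301) = 1/66 + 2301 = 151867/66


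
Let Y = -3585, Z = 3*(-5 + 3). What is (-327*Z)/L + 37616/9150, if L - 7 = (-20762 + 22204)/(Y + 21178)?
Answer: 53420250698/190004325 ≈ 281.15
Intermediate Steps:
Z = -6 (Z = 3*(-2) = -6)
L = 124593/17593 (L = 7 + (-20762 + 22204)/(-3585 + 21178) = 7 + 1442/17593 = 124593/17593 ≈ 7.0820)
(-327*Z)/L + 37616/9150 = (-327*(-6))/(124593/17593) + 37616/9150 = 1962*(17593/124593) + 37616*(1/9150) = 11505822/41531 + 18808/4575 = 53420250698/190004325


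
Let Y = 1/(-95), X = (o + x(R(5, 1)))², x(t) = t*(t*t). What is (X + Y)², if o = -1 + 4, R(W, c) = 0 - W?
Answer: 1999336612441/9025 ≈ 2.2153e+8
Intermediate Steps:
R(W, c) = -W
x(t) = t³ (x(t) = t*t² = t³)
o = 3
X = 14884 (X = (3 + (-1*5)³)² = (3 + (-5)³)² = (3 - 125)² = (-122)² = 14884)
Y = -1/95 ≈ -0.010526
(X + Y)² = (14884 - 1/95)² = (1413979/95)² = 1999336612441/9025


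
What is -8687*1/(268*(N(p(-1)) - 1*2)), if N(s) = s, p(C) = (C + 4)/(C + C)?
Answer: 1241/134 ≈ 9.2612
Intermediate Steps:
p(C) = (4 + C)/(2*C) (p(C) = (4 + C)/((2*C)) = (4 + C)*(1/(2*C)) = (4 + C)/(2*C))
-8687*1/(268*(N(p(-1)) - 1*2)) = -8687*1/(268*((½)*(4 - 1)/(-1) - 1*2)) = -8687*1/(268*((½)*(-1)*3 - 2)) = -8687*1/(268*(-3/2 - 2)) = -8687/((-67*(-7/2*(-1))*4)) = -8687/((-469*4/2)) = -8687/((-67*14)) = -8687/(-938) = -8687*(-1/938) = 1241/134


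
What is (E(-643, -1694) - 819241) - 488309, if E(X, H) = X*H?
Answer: -218308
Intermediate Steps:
E(X, H) = H*X
(E(-643, -1694) - 819241) - 488309 = (-1694*(-643) - 819241) - 488309 = (1089242 - 819241) - 488309 = 270001 - 488309 = -218308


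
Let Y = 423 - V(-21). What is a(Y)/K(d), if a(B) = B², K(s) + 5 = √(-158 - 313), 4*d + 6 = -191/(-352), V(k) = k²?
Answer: -405/124 - 81*I*√471/124 ≈ -3.2661 - 14.177*I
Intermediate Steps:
d = -1921/1408 (d = -3/2 + (-191/(-352))/4 = -3/2 + (-191*(-1/352))/4 = -3/2 + (¼)*(191/352) = -3/2 + 191/1408 = -1921/1408 ≈ -1.3643)
Y = -18 (Y = 423 - 1*(-21)² = 423 - 1*441 = 423 - 441 = -18)
K(s) = -5 + I*√471 (K(s) = -5 + √(-158 - 313) = -5 + √(-471) = -5 + I*√471)
a(Y)/K(d) = (-18)²/(-5 + I*√471) = 324/(-5 + I*√471)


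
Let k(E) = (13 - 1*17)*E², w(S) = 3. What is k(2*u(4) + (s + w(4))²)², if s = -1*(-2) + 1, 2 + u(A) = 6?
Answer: 59969536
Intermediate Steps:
u(A) = 4 (u(A) = -2 + 6 = 4)
s = 3 (s = 2 + 1 = 3)
k(E) = -4*E² (k(E) = (13 - 17)*E² = -4*E²)
k(2*u(4) + (s + w(4))²)² = (-4*(2*4 + (3 + 3)²)²)² = (-4*(8 + 6²)²)² = (-4*(8 + 36)²)² = (-4*44²)² = (-4*1936)² = (-7744)² = 59969536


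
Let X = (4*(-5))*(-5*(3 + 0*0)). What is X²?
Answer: 90000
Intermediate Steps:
X = 300 (X = -(-100)*(3 + 0) = -(-100)*3 = -20*(-15) = 300)
X² = 300² = 90000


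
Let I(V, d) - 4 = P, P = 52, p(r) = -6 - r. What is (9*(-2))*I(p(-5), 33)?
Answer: -1008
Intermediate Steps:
I(V, d) = 56 (I(V, d) = 4 + 52 = 56)
(9*(-2))*I(p(-5), 33) = (9*(-2))*56 = -18*56 = -1008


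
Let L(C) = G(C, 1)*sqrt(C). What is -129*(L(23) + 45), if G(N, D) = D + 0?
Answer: -5805 - 129*sqrt(23) ≈ -6423.7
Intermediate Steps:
G(N, D) = D
L(C) = sqrt(C) (L(C) = 1*sqrt(C) = sqrt(C))
-129*(L(23) + 45) = -129*(sqrt(23) + 45) = -129*(45 + sqrt(23)) = -5805 - 129*sqrt(23)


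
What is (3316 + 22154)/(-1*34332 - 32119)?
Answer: -25470/66451 ≈ -0.38329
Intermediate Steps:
(3316 + 22154)/(-1*34332 - 32119) = 25470/(-34332 - 32119) = 25470/(-66451) = 25470*(-1/66451) = -25470/66451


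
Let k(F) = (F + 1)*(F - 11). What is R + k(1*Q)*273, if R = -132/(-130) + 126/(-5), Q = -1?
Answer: -1572/65 ≈ -24.185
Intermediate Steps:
k(F) = (1 + F)*(-11 + F)
R = -1572/65 (R = -132*(-1/130) + 126*(-1/5) = 66/65 - 126/5 = -1572/65 ≈ -24.185)
R + k(1*Q)*273 = -1572/65 + (-11 + (1*(-1))**2 - 10*(-1))*273 = -1572/65 + (-11 + (-1)**2 - 10*(-1))*273 = -1572/65 + (-11 + 1 + 10)*273 = -1572/65 + 0*273 = -1572/65 + 0 = -1572/65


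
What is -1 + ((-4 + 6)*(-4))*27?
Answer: -217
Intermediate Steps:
-1 + ((-4 + 6)*(-4))*27 = -1 + (2*(-4))*27 = -1 - 8*27 = -1 - 216 = -217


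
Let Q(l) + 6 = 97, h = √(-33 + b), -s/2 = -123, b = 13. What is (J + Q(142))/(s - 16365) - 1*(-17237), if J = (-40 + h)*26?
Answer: 277844152/16119 - 52*I*√5/16119 ≈ 17237.0 - 0.0072136*I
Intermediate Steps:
s = 246 (s = -2*(-123) = 246)
h = 2*I*√5 (h = √(-33 + 13) = √(-20) = 2*I*√5 ≈ 4.4721*I)
Q(l) = 91 (Q(l) = -6 + 97 = 91)
J = -1040 + 52*I*√5 (J = (-40 + 2*I*√5)*26 = -1040 + 52*I*√5 ≈ -1040.0 + 116.28*I)
(J + Q(142))/(s - 16365) - 1*(-17237) = ((-1040 + 52*I*√5) + 91)/(246 - 16365) - 1*(-17237) = (-949 + 52*I*√5)/(-16119) + 17237 = (-949 + 52*I*√5)*(-1/16119) + 17237 = (949/16119 - 52*I*√5/16119) + 17237 = 277844152/16119 - 52*I*√5/16119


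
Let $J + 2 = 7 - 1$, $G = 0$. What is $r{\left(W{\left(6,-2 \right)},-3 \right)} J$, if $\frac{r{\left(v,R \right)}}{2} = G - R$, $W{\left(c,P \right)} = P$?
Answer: $24$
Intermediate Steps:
$J = 4$ ($J = -2 + \left(7 - 1\right) = -2 + 6 = 4$)
$r{\left(v,R \right)} = - 2 R$ ($r{\left(v,R \right)} = 2 \left(0 - R\right) = 2 \left(- R\right) = - 2 R$)
$r{\left(W{\left(6,-2 \right)},-3 \right)} J = \left(-2\right) \left(-3\right) 4 = 6 \cdot 4 = 24$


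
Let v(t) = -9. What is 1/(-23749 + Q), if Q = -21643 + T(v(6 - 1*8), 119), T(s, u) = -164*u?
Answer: -1/64908 ≈ -1.5406e-5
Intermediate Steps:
Q = -41159 (Q = -21643 - 164*119 = -21643 - 19516 = -41159)
1/(-23749 + Q) = 1/(-23749 - 41159) = 1/(-64908) = -1/64908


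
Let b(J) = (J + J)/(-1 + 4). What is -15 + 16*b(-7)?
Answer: -269/3 ≈ -89.667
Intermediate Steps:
b(J) = 2*J/3 (b(J) = (2*J)/3 = (2*J)*(⅓) = 2*J/3)
-15 + 16*b(-7) = -15 + 16*((⅔)*(-7)) = -15 + 16*(-14/3) = -15 - 224/3 = -269/3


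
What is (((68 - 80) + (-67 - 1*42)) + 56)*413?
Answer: -26845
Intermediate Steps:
(((68 - 80) + (-67 - 1*42)) + 56)*413 = ((-12 + (-67 - 42)) + 56)*413 = ((-12 - 109) + 56)*413 = (-121 + 56)*413 = -65*413 = -26845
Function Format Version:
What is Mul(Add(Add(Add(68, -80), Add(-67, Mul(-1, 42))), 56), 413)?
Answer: -26845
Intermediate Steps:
Mul(Add(Add(Add(68, -80), Add(-67, Mul(-1, 42))), 56), 413) = Mul(Add(Add(-12, Add(-67, -42)), 56), 413) = Mul(Add(Add(-12, -109), 56), 413) = Mul(Add(-121, 56), 413) = Mul(-65, 413) = -26845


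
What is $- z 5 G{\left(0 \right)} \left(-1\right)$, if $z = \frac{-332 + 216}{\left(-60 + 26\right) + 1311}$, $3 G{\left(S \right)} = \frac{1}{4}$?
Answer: $- \frac{145}{3831} \approx -0.037849$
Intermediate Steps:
$G{\left(S \right)} = \frac{1}{12}$ ($G{\left(S \right)} = \frac{1}{3 \cdot 4} = \frac{1}{3} \cdot \frac{1}{4} = \frac{1}{12}$)
$z = - \frac{116}{1277}$ ($z = - \frac{116}{-34 + 1311} = - \frac{116}{1277} \approx -0.090838$)
$- z 5 G{\left(0 \right)} \left(-1\right) = - \frac{\left(-116\right) 5 \cdot \frac{1}{12} \left(-1\right)}{1277} = - \frac{\left(-116\right) \frac{5}{12} \left(-1\right)}{1277} = - \frac{\left(-116\right) \left(-5\right)}{1277 \cdot 12} = \left(-1\right) \frac{145}{3831} = - \frac{145}{3831}$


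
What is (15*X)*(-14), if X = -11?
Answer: 2310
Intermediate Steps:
(15*X)*(-14) = (15*(-11))*(-14) = -165*(-14) = 2310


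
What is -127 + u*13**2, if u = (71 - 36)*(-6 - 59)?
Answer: -384602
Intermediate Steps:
u = -2275 (u = 35*(-65) = -2275)
-127 + u*13**2 = -127 - 2275*13**2 = -127 - 2275*169 = -127 - 384475 = -384602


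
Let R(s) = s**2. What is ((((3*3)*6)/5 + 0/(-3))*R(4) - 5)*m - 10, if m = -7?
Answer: -5923/5 ≈ -1184.6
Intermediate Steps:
((((3*3)*6)/5 + 0/(-3))*R(4) - 5)*m - 10 = ((((3*3)*6)/5 + 0/(-3))*4**2 - 5)*(-7) - 10 = (((9*6)*(1/5) + 0*(-1/3))*16 - 5)*(-7) - 10 = ((54*(1/5) + 0)*16 - 5)*(-7) - 10 = ((54/5 + 0)*16 - 5)*(-7) - 10 = ((54/5)*16 - 5)*(-7) - 10 = (864/5 - 5)*(-7) - 10 = (839/5)*(-7) - 10 = -5873/5 - 10 = -5923/5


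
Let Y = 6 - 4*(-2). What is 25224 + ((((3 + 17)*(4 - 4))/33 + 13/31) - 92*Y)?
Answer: 742029/31 ≈ 23936.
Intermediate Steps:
Y = 14 (Y = 6 + 8 = 14)
25224 + ((((3 + 17)*(4 - 4))/33 + 13/31) - 92*Y) = 25224 + ((((3 + 17)*(4 - 4))/33 + 13/31) - 92*14) = 25224 + (((20*0)*(1/33) + 13*(1/31)) - 1288) = 25224 + ((0*(1/33) + 13/31) - 1288) = 25224 + ((0 + 13/31) - 1288) = 25224 + (13/31 - 1288) = 25224 - 39915/31 = 742029/31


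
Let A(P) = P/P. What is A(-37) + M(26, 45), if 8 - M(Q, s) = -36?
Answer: 45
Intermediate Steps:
M(Q, s) = 44 (M(Q, s) = 8 - 1*(-36) = 8 + 36 = 44)
A(P) = 1
A(-37) + M(26, 45) = 1 + 44 = 45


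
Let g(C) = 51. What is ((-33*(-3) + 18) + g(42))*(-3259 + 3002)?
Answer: -43176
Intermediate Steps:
((-33*(-3) + 18) + g(42))*(-3259 + 3002) = ((-33*(-3) + 18) + 51)*(-3259 + 3002) = ((99 + 18) + 51)*(-257) = (117 + 51)*(-257) = 168*(-257) = -43176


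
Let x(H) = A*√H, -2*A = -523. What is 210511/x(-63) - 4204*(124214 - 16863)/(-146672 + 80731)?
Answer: 451303604/65941 - 60146*I*√7/1569 ≈ 6844.1 - 101.42*I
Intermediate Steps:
A = 523/2 (A = -½*(-523) = 523/2 ≈ 261.50)
x(H) = 523*√H/2
210511/x(-63) - 4204*(124214 - 16863)/(-146672 + 80731) = 210511/((523*√(-63)/2)) - 4204*(124214 - 16863)/(-146672 + 80731) = 210511/((523*(3*I*√7)/2)) - 4204/((-65941/107351)) = 210511/((1569*I*√7/2)) - 4204/((-65941*1/107351)) = 210511*(-2*I*√7/10983) - 4204/(-65941/107351) = -60146*I*√7/1569 - 4204*(-107351/65941) = -60146*I*√7/1569 + 451303604/65941 = 451303604/65941 - 60146*I*√7/1569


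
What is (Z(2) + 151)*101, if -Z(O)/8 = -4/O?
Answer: 16867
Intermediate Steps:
Z(O) = 32/O (Z(O) = -(-32)/O = 32/O)
(Z(2) + 151)*101 = (32/2 + 151)*101 = (32*(½) + 151)*101 = (16 + 151)*101 = 167*101 = 16867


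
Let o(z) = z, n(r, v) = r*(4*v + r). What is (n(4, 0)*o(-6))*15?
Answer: -1440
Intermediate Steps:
n(r, v) = r*(r + 4*v)
(n(4, 0)*o(-6))*15 = ((4*(4 + 4*0))*(-6))*15 = ((4*(4 + 0))*(-6))*15 = ((4*4)*(-6))*15 = (16*(-6))*15 = -96*15 = -1440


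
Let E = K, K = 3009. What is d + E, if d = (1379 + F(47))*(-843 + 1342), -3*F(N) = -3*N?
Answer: 714583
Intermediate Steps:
F(N) = N (F(N) = -(-1)*N = N)
E = 3009
d = 711574 (d = (1379 + 47)*(-843 + 1342) = 1426*499 = 711574)
d + E = 711574 + 3009 = 714583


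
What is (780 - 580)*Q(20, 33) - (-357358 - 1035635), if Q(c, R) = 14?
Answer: 1395793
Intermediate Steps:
(780 - 580)*Q(20, 33) - (-357358 - 1035635) = (780 - 580)*14 - (-357358 - 1035635) = 200*14 - 1*(-1392993) = 2800 + 1392993 = 1395793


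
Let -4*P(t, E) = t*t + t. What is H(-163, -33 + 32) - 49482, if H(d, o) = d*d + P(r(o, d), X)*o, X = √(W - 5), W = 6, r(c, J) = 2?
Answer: -45823/2 ≈ -22912.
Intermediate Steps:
X = 1 (X = √(6 - 5) = √1 = 1)
P(t, E) = -t/4 - t²/4 (P(t, E) = -(t*t + t)/4 = -(t² + t)/4 = -(t + t²)/4 = -t/4 - t²/4)
H(d, o) = d² - 3*o/2 (H(d, o) = d*d + (-¼*2*(1 + 2))*o = d² + (-¼*2*3)*o = d² - 3*o/2)
H(-163, -33 + 32) - 49482 = ((-163)² - 3*(-33 + 32)/2) - 49482 = (26569 - 3/2*(-1)) - 49482 = (26569 + 3/2) - 49482 = 53141/2 - 49482 = -45823/2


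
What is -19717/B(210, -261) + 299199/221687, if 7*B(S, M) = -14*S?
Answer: 4496666159/93108540 ≈ 48.295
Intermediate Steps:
B(S, M) = -2*S (B(S, M) = (-14*S)/7 = -2*S)
-19717/B(210, -261) + 299199/221687 = -19717/((-2*210)) + 299199/221687 = -19717/(-420) + 299199*(1/221687) = -19717*(-1/420) + 299199/221687 = 19717/420 + 299199/221687 = 4496666159/93108540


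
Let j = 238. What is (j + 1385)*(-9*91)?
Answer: -1329237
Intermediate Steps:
(j + 1385)*(-9*91) = (238 + 1385)*(-9*91) = 1623*(-819) = -1329237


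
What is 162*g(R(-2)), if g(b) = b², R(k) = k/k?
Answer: 162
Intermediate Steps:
R(k) = 1
162*g(R(-2)) = 162*1² = 162*1 = 162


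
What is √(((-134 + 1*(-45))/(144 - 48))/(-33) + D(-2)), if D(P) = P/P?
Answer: √73634/264 ≈ 1.0279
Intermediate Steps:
D(P) = 1
√(((-134 + 1*(-45))/(144 - 48))/(-33) + D(-2)) = √(((-134 + 1*(-45))/(144 - 48))/(-33) + 1) = √(((-134 - 45)/96)*(-1/33) + 1) = √(-179*1/96*(-1/33) + 1) = √(-179/96*(-1/33) + 1) = √(179/3168 + 1) = √(3347/3168) = √73634/264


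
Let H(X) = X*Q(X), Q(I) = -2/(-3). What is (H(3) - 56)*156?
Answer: -8424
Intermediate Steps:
Q(I) = 2/3 (Q(I) = -2*(-1/3) = 2/3)
H(X) = 2*X/3 (H(X) = X*(2/3) = 2*X/3)
(H(3) - 56)*156 = ((2/3)*3 - 56)*156 = (2 - 56)*156 = -54*156 = -8424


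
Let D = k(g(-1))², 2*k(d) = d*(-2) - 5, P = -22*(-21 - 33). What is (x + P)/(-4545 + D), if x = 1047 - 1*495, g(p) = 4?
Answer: -6960/18011 ≈ -0.38643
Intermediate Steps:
P = 1188 (P = -22*(-54) = 1188)
k(d) = -5/2 - d (k(d) = (d*(-2) - 5)/2 = (-2*d - 5)/2 = (-5 - 2*d)/2 = -5/2 - d)
D = 169/4 (D = (-5/2 - 1*4)² = (-5/2 - 4)² = (-13/2)² = 169/4 ≈ 42.250)
x = 552 (x = 1047 - 495 = 552)
(x + P)/(-4545 + D) = (552 + 1188)/(-4545 + 169/4) = 1740/(-18011/4) = 1740*(-4/18011) = -6960/18011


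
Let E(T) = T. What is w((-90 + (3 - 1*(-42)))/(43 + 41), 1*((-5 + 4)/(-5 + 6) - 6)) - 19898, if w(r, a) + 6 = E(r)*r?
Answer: -15604511/784 ≈ -19904.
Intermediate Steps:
w(r, a) = -6 + r**2 (w(r, a) = -6 + r*r = -6 + r**2)
w((-90 + (3 - 1*(-42)))/(43 + 41), 1*((-5 + 4)/(-5 + 6) - 6)) - 19898 = (-6 + ((-90 + (3 - 1*(-42)))/(43 + 41))**2) - 19898 = (-6 + ((-90 + (3 + 42))/84)**2) - 19898 = (-6 + ((-90 + 45)*(1/84))**2) - 19898 = (-6 + (-45*1/84)**2) - 19898 = (-6 + (-15/28)**2) - 19898 = (-6 + 225/784) - 19898 = -4479/784 - 19898 = -15604511/784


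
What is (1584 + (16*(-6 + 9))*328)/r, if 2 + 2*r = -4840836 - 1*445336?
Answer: -5776/881029 ≈ -0.0065560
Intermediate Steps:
r = -2643087 (r = -1 + (-4840836 - 1*445336)/2 = -1 + (-4840836 - 445336)/2 = -1 + (½)*(-5286172) = -1 - 2643086 = -2643087)
(1584 + (16*(-6 + 9))*328)/r = (1584 + (16*(-6 + 9))*328)/(-2643087) = (1584 + (16*3)*328)*(-1/2643087) = (1584 + 48*328)*(-1/2643087) = (1584 + 15744)*(-1/2643087) = 17328*(-1/2643087) = -5776/881029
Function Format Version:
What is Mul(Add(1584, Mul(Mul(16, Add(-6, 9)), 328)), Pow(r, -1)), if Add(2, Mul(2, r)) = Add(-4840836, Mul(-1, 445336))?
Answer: Rational(-5776, 881029) ≈ -0.0065560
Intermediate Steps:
r = -2643087 (r = Add(-1, Mul(Rational(1, 2), Add(-4840836, Mul(-1, 445336)))) = Add(-1, Mul(Rational(1, 2), Add(-4840836, -445336))) = Add(-1, Mul(Rational(1, 2), -5286172)) = Add(-1, -2643086) = -2643087)
Mul(Add(1584, Mul(Mul(16, Add(-6, 9)), 328)), Pow(r, -1)) = Mul(Add(1584, Mul(Mul(16, Add(-6, 9)), 328)), Pow(-2643087, -1)) = Mul(Add(1584, Mul(Mul(16, 3), 328)), Rational(-1, 2643087)) = Mul(Add(1584, Mul(48, 328)), Rational(-1, 2643087)) = Mul(Add(1584, 15744), Rational(-1, 2643087)) = Mul(17328, Rational(-1, 2643087)) = Rational(-5776, 881029)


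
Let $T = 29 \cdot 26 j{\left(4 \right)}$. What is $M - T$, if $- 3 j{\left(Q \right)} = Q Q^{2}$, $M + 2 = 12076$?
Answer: $\frac{84478}{3} \approx 28159.0$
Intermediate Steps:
$M = 12074$ ($M = -2 + 12076 = 12074$)
$j{\left(Q \right)} = - \frac{Q^{3}}{3}$ ($j{\left(Q \right)} = - \frac{Q Q^{2}}{3} = - \frac{Q^{3}}{3}$)
$T = - \frac{48256}{3}$ ($T = 29 \cdot 26 \left(- \frac{4^{3}}{3}\right) = 754 \left(\left(- \frac{1}{3}\right) 64\right) = 754 \left(- \frac{64}{3}\right) = - \frac{48256}{3} \approx -16085.0$)
$M - T = 12074 - - \frac{48256}{3} = 12074 + \frac{48256}{3} = \frac{84478}{3}$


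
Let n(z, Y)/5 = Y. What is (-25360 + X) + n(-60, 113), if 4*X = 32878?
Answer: -33151/2 ≈ -16576.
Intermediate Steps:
X = 16439/2 (X = (¼)*32878 = 16439/2 ≈ 8219.5)
n(z, Y) = 5*Y
(-25360 + X) + n(-60, 113) = (-25360 + 16439/2) + 5*113 = -34281/2 + 565 = -33151/2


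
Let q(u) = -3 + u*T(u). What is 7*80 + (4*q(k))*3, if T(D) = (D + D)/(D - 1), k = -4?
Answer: 2236/5 ≈ 447.20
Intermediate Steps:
T(D) = 2*D/(-1 + D) (T(D) = (2*D)/(-1 + D) = 2*D/(-1 + D))
q(u) = -3 + 2*u²/(-1 + u) (q(u) = -3 + u*(2*u/(-1 + u)) = -3 + 2*u²/(-1 + u))
7*80 + (4*q(k))*3 = 7*80 + (4*((3 - 3*(-4) + 2*(-4)²)/(-1 - 4)))*3 = 560 + (4*((3 + 12 + 2*16)/(-5)))*3 = 560 + (4*(-(3 + 12 + 32)/5))*3 = 560 + (4*(-⅕*47))*3 = 560 + (4*(-47/5))*3 = 560 - 188/5*3 = 560 - 564/5 = 2236/5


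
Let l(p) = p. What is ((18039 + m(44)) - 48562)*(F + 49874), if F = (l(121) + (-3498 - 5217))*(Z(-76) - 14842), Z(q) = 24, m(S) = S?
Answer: -3882895551914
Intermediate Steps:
F = 127345892 (F = (121 + (-3498 - 5217))*(24 - 14842) = (121 - 8715)*(-14818) = -8594*(-14818) = 127345892)
((18039 + m(44)) - 48562)*(F + 49874) = ((18039 + 44) - 48562)*(127345892 + 49874) = (18083 - 48562)*127395766 = -30479*127395766 = -3882895551914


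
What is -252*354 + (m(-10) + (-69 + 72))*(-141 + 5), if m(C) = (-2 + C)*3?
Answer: -84720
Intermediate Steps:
m(C) = -6 + 3*C
-252*354 + (m(-10) + (-69 + 72))*(-141 + 5) = -252*354 + ((-6 + 3*(-10)) + (-69 + 72))*(-141 + 5) = -89208 + ((-6 - 30) + 3)*(-136) = -89208 + (-36 + 3)*(-136) = -89208 - 33*(-136) = -89208 + 4488 = -84720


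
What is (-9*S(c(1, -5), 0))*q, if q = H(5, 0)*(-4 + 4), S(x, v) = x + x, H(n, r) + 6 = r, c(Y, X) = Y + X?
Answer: 0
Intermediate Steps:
c(Y, X) = X + Y
H(n, r) = -6 + r
S(x, v) = 2*x
q = 0 (q = (-6 + 0)*(-4 + 4) = -6*0 = 0)
(-9*S(c(1, -5), 0))*q = -18*(-5 + 1)*0 = -18*(-4)*0 = -9*(-8)*0 = 72*0 = 0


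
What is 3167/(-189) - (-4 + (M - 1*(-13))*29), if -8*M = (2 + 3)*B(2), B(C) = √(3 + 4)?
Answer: -73664/189 + 145*√7/8 ≈ -341.80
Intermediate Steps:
B(C) = √7
M = -5*√7/8 (M = -(2 + 3)*√7/8 = -5*√7/8 ≈ -1.6536)
3167/(-189) - (-4 + (M - 1*(-13))*29) = 3167/(-189) - (-4 + (-5*√7/8 - 1*(-13))*29) = 3167*(-1/189) - (-4 + (-5*√7/8 + 13)*29) = -3167/189 - (-4 + (13 - 5*√7/8)*29) = -3167/189 - (-4 + (377 - 145*√7/8)) = -3167/189 - (373 - 145*√7/8) = -3167/189 + (-373 + 145*√7/8) = -73664/189 + 145*√7/8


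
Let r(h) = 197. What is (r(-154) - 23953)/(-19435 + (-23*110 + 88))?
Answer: 23756/21877 ≈ 1.0859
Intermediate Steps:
(r(-154) - 23953)/(-19435 + (-23*110 + 88)) = (197 - 23953)/(-19435 + (-23*110 + 88)) = -23756/(-19435 + (-2530 + 88)) = -23756/(-19435 - 2442) = -23756/(-21877) = -23756*(-1/21877) = 23756/21877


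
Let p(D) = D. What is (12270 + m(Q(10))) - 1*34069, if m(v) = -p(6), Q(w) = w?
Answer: -21805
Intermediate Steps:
m(v) = -6 (m(v) = -1*6 = -6)
(12270 + m(Q(10))) - 1*34069 = (12270 - 6) - 1*34069 = 12264 - 34069 = -21805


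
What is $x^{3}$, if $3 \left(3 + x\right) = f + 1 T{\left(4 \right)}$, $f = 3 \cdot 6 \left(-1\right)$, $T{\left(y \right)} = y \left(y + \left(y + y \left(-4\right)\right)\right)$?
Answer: $- \frac{205379}{27} \approx -7606.6$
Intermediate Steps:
$T{\left(y \right)} = - 2 y^{2}$ ($T{\left(y \right)} = y \left(y + \left(y - 4 y\right)\right) = y \left(y - 3 y\right) = y \left(- 2 y\right) = - 2 y^{2}$)
$f = -18$ ($f = 3 \left(-6\right) = -18$)
$x = - \frac{59}{3}$ ($x = -3 + \frac{-18 + 1 \left(- 2 \cdot 4^{2}\right)}{3} = -3 + \frac{-18 + 1 \left(\left(-2\right) 16\right)}{3} = -3 + \frac{-18 + 1 \left(-32\right)}{3} = -3 + \frac{-18 - 32}{3} = -3 + \frac{1}{3} \left(-50\right) = -3 - \frac{50}{3} = - \frac{59}{3} \approx -19.667$)
$x^{3} = \left(- \frac{59}{3}\right)^{3} = - \frac{205379}{27}$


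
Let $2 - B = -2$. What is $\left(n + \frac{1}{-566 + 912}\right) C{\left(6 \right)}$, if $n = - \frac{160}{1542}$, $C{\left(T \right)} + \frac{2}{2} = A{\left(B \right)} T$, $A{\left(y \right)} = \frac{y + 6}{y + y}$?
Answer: $- \frac{349817}{533532} \approx -0.65566$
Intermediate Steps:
$B = 4$ ($B = 2 - -2 = 2 + 2 = 4$)
$A{\left(y \right)} = \frac{6 + y}{2 y}$
$C{\left(T \right)} = -1 + \frac{5 T}{4}$ ($C{\left(T \right)} = -1 + \frac{6 + 4}{2 \cdot 4} T = -1 + \frac{1}{2} \cdot \frac{1}{4} \cdot 10 T = -1 + \frac{5 T}{4}$)
$n = - \frac{80}{771}$ ($n = \left(-160\right) \frac{1}{1542} = - \frac{80}{771} \approx -0.10376$)
$\left(n + \frac{1}{-566 + 912}\right) C{\left(6 \right)} = \left(- \frac{80}{771} + \frac{1}{-566 + 912}\right) \left(-1 + \frac{5}{4} \cdot 6\right) = \left(- \frac{80}{771} + \frac{1}{346}\right) \left(-1 + \frac{15}{2}\right) = \left(- \frac{80}{771} + \frac{1}{346}\right) \frac{13}{2} = \left(- \frac{26909}{266766}\right) \frac{13}{2} = - \frac{349817}{533532}$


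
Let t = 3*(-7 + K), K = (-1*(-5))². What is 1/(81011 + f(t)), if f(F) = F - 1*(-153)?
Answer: 1/81218 ≈ 1.2313e-5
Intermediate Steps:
K = 25 (K = 5² = 25)
t = 54 (t = 3*(-7 + 25) = 3*18 = 54)
f(F) = 153 + F (f(F) = F + 153 = 153 + F)
1/(81011 + f(t)) = 1/(81011 + (153 + 54)) = 1/(81011 + 207) = 1/81218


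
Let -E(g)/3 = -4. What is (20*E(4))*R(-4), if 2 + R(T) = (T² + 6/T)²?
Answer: 49980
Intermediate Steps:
E(g) = 12 (E(g) = -3*(-4) = 12)
R(T) = -2 + (T² + 6/T)²
(20*E(4))*R(-4) = (20*12)*(-2 + (6 + (-4)³)²/(-4)²) = 240*(-2 + (6 - 64)²/16) = 240*(-2 + (1/16)*(-58)²) = 240*(-2 + (1/16)*3364) = 240*(-2 + 841/4) = 240*(833/4) = 49980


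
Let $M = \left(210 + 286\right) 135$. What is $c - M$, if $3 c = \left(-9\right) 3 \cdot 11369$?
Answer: $-169281$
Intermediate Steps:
$M = 66960$ ($M = 496 \cdot 135 = 66960$)
$c = -102321$ ($c = \frac{\left(-9\right) 3 \cdot 11369}{3} = \frac{\left(-27\right) 11369}{3} = \frac{1}{3} \left(-306963\right) = -102321$)
$c - M = -102321 - 66960 = -169281$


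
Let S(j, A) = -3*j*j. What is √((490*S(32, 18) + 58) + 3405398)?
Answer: 4*√118761 ≈ 1378.5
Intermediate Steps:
S(j, A) = -3*j²
√((490*S(32, 18) + 58) + 3405398) = √((490*(-3*32²) + 58) + 3405398) = √((490*(-3*1024) + 58) + 3405398) = √((490*(-3072) + 58) + 3405398) = √((-1505280 + 58) + 3405398) = √(-1505222 + 3405398) = √1900176 = 4*√118761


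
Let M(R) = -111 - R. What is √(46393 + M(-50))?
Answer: 18*√143 ≈ 215.25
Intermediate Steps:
√(46393 + M(-50)) = √(46393 + (-111 - 1*(-50))) = √(46393 + (-111 + 50)) = √(46393 - 61) = √46332 = 18*√143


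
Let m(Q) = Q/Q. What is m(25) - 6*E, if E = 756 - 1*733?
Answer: -137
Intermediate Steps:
m(Q) = 1
E = 23 (E = 756 - 733 = 23)
m(25) - 6*E = 1 - 6*23 = 1 - 138 = -137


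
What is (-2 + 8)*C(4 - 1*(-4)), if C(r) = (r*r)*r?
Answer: 3072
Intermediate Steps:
C(r) = r**3 (C(r) = r**2*r = r**3)
(-2 + 8)*C(4 - 1*(-4)) = (-2 + 8)*(4 - 1*(-4))**3 = 6*(4 + 4)**3 = 6*8**3 = 6*512 = 3072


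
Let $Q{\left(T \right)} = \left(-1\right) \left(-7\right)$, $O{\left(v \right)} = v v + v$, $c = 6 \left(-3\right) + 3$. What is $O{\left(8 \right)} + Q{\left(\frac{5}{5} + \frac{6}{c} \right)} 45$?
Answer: $387$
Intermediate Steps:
$c = -15$ ($c = -18 + 3 = -15$)
$O{\left(v \right)} = v + v^{2}$ ($O{\left(v \right)} = v^{2} + v = v + v^{2}$)
$Q{\left(T \right)} = 7$
$O{\left(8 \right)} + Q{\left(\frac{5}{5} + \frac{6}{c} \right)} 45 = 8 \left(1 + 8\right) + 7 \cdot 45 = 8 \cdot 9 + 315 = 72 + 315 = 387$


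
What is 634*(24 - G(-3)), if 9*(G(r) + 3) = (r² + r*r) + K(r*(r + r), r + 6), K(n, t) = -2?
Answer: 143918/9 ≈ 15991.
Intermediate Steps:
G(r) = -29/9 + 2*r²/9 (G(r) = -3 + ((r² + r*r) - 2)/9 = -3 + ((r² + r²) - 2)/9 = -3 + (2*r² - 2)/9 = -3 + (-2 + 2*r²)/9 = -3 + (-2/9 + 2*r²/9) = -29/9 + 2*r²/9)
634*(24 - G(-3)) = 634*(24 - (-29/9 + (2/9)*(-3)²)) = 634*(24 - (-29/9 + (2/9)*9)) = 634*(24 - (-29/9 + 2)) = 634*(24 - 1*(-11/9)) = 634*(24 + 11/9) = 634*(227/9) = 143918/9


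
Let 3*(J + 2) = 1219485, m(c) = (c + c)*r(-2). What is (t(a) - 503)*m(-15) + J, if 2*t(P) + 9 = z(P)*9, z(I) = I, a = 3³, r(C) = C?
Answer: 383333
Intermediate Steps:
a = 27
m(c) = -4*c (m(c) = (c + c)*(-2) = (2*c)*(-2) = -4*c)
t(P) = -9/2 + 9*P/2 (t(P) = -9/2 + (P*9)/2 = -9/2 + (9*P)/2 = -9/2 + 9*P/2)
J = 406493 (J = -2 + (⅓)*1219485 = -2 + 406495 = 406493)
(t(a) - 503)*m(-15) + J = ((-9/2 + (9/2)*27) - 503)*(-4*(-15)) + 406493 = ((-9/2 + 243/2) - 503)*60 + 406493 = (117 - 503)*60 + 406493 = -386*60 + 406493 = -23160 + 406493 = 383333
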